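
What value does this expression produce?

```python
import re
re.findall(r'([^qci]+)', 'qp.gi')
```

The pattern matches one or more of any character except [qci] (captured).
Scanning left to right: at [1:4] match 'p.g', group 1 = 'p.g'.
One capturing group, so `findall` returns just the captured substring from the one match — 1 in all.

['p.g']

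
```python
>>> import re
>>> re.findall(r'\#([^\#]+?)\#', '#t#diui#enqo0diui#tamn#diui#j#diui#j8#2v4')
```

Scanning left to right: at [0:3] match '#t#', group 1 = 't'; at [7:18] match '#enqo0diui#', group 1 = 'enqo0diui'; at [22:28] match '#diui#', group 1 = 'diui'; at [29:35] match '#diui#', group 1 = 'diui'.
Because there's exactly one group, `findall` drops the full match and keeps group 1 from each hit.

['t', 'enqo0diui', 'diui', 'diui']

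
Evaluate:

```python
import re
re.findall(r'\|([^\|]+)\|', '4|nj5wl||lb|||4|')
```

['nj5wl', 'lb', '4']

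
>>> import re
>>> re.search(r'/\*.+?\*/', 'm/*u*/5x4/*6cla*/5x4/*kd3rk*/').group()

`re.search` tries every starting position until one works.
The match spans [1:6] → '/*u*/'.

'/*u*/'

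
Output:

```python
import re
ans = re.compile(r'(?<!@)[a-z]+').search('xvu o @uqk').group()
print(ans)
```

A negative assertion filters positions out without eating any characters.
`re.search` tries every starting position until one works.
The match spans [0:3] → 'xvu'.

xvu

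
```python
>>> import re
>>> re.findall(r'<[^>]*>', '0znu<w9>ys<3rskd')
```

No capturing groups, so `findall` returns the 1 full match string.

['<w9>']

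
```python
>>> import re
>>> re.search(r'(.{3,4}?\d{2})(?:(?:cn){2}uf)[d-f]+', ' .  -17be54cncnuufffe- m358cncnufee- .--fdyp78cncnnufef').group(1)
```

'- m358'

Pattern: 3 to 4 of any character (lazy), then exactly 2 of a digit (captured); then the literal 'cn' repeated 2 times, then the literal 'uf' (non-capturing group); then one or more of a character in [d-f].
`search` walks the string left to right and returns the first match it finds.
The match spans [21:35] → '- m358cncnufee'.
Captured: group 1 = '- m358'.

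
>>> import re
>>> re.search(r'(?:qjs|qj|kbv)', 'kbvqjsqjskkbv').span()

(0, 3)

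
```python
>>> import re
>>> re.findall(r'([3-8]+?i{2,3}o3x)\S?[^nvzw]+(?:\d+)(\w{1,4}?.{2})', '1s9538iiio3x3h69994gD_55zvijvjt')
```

`findall` packs the 2 group values into a tuple for every match.

[('538iiio3x', 'zvi')]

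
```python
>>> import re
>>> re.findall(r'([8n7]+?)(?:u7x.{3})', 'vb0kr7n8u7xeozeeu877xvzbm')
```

['7n8']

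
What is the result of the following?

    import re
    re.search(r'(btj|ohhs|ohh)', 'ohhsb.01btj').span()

(0, 4)

Branches in `(...|...)` are attempted left-to-right; the first branch that allows the whole pattern to succeed is taken.
The match spans [0:4] → 'ohhs'.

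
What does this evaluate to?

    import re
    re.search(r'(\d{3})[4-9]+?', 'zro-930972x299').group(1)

'930'

This matches exactly 3 of a digit (captured); then one or more of a character in [4-9] (lazy).
`re.search` scans for the first position where the pattern succeeds.
The match spans [4:8] → '9309'.
Captured: group 1 = '930'.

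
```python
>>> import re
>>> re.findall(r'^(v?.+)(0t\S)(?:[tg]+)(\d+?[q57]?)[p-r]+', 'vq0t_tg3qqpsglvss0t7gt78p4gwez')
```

[('vq0t_tg3qqpsglvss', '0t7', '78')]

This matches anchored at the start of the string; then optionally the literal 'v', then one or more of any character (captured); then the literal '0t', then a non-whitespace character (captured); then one or more of one of [tg] (non-capturing group); then one or more of a digit (lazy), then optionally one of [q57] (captured); then one or more of a character in [p-r].
Walking the string: at [0:25] match 'vq0t_tg3qqpsglvss0t7gt78p', groups = ('vq0t_tg3qqpsglvss', '0t7', '78').
Multiple groups make `findall` return tuples — one 3-tuple for the one match.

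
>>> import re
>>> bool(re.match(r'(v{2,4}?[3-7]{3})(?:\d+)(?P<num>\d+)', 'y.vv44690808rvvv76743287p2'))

The pattern matches 2 to 4 of the literal 'v' (lazy), then exactly 3 of a character in [3-7] (captured); then one or more of a digit (non-capturing group); then one or more of a digit (captured as 'num').
`match` is anchored at position 0; if the pattern doesn't fit there, it returns None.
Here the string doesn't start with a match, so the call returns None, and `bool(None)` is False.

False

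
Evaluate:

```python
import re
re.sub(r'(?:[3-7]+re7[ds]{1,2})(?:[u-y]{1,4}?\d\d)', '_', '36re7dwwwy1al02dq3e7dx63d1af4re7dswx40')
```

'36re7dwwwy1al02dq3e7dx63d1af_'

Pattern: one or more of a character in [3-7], then the literal 're7', then 1 to 2 of one of [ds] (non-capturing group); then 1 to 4 of a character in [u-y] (lazy), then a digit, then a digit (non-capturing group).
Matches: at [28:38] → '4re7dswx40'.
Every occurrence is swapped for '_'.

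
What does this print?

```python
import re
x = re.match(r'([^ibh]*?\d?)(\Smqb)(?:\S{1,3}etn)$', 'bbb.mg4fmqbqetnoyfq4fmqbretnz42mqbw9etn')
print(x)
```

None

This matches zero or more of any character except [ibh] (lazy), then optionally a digit (captured); then a non-whitespace character, then the literal 'mqb' (captured); then 1 to 3 of a non-whitespace character, then the literal 'etn' (non-capturing group); then anchored at the end.
`re.match` won't scan ahead — the pattern has to work from the very first character.
Here position 0 doesn't satisfy it, so the call returns None.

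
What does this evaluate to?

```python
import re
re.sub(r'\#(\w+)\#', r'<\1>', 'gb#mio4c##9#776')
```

'gb<mio4c><9>776'

Matches: at [2:9] → '#mio4c#'; at [9:12] → '#9#'.
Each match is replaced using the text its own group 1 captured.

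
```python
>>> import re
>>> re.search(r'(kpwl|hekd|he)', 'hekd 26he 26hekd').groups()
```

('hekd',)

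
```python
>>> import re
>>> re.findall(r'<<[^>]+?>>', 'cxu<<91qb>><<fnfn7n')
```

Since nothing is captured, `findall` lists the 1 matched substring directly.

['<<91qb>>']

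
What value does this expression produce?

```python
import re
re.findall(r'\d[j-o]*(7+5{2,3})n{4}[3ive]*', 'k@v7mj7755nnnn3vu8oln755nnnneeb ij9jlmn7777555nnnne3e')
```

The pattern matches a digit, then zero or more of a character in [j-o]; then one or more of a literal '7', then 2 to 3 of a literal '5' (captured); then exactly 4 of the literal 'n', then zero or more of one of [3ive].
Scanning left to right: at [3:16] match '7mj7755nnnn3v', group 1 = '7755'; at [17:30] match '8oln755nnnnee', group 1 = '755'; at [34:53] match '9jlmn7777555nnnne3e', group 1 = '7777555'.
`findall` collects group 1 from each match (3 total).

['7755', '755', '7777555']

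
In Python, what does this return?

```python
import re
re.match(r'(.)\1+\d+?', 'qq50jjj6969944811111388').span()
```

(0, 3)

With `match`, the pattern is implicitly anchored at the beginning.
The match spans [0:3] → 'qq5'.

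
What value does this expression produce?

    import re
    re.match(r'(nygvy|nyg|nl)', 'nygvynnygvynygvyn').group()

'nygvy'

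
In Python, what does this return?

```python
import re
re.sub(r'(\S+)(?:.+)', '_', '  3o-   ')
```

Pattern: one or more of a non-whitespace character (captured); then one or more of any character (non-capturing group).
`sub` substitutes '_' at each match site.

'  _'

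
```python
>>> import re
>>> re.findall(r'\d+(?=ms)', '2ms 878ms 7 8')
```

The `(?=…)`/`(?<=…)` assertion just peeks at neighbouring text; it doesn't advance the match position.
Walking the string: at [0:1] → '2'; at [4:7] → '878'.
No capturing groups, so `findall` returns the 2 full match strings.

['2', '878']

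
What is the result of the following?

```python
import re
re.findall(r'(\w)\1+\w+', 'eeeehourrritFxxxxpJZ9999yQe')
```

['e']

The backreference `\1` re-matches whatever the first group consumed, character for character.
Scanning left to right: at [0:27] match 'eeeehourrritFxxxxpJZ9999yQe', group 1 = 'e'.
Because there's exactly one group, `findall` drops the full match and keeps group 1 from the one hit.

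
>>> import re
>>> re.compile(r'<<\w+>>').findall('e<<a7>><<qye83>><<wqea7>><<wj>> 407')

Scanning left to right: at [1:7] → '<<a7>>'; at [7:16] → '<<qye83>>'; at [16:25] → '<<wqea7>>'; at [25:31] → '<<wj>>'.
`findall` yields the raw match text (4 of them) because the pattern has no groups.

['<<a7>>', '<<qye83>>', '<<wqea7>>', '<<wj>>']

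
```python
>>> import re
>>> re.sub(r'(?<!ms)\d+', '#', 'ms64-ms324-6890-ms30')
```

'ms6#-ms3#-#-ms3#'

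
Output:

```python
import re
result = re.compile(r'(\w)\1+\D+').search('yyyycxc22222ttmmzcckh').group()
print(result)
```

yyyycxc

A backreference is literal: `\1` must see the identical characters the first group matched.
`search` walks the string left to right and returns the first match it finds.
The match spans [0:7] → 'yyyycxc'.
Captured: group 1 = 'y'.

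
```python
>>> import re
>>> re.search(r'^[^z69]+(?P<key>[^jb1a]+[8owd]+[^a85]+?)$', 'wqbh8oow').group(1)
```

'oow'

The match spans [0:8] → 'wqbh8oow'.
Captured: group 1 = 'oow'.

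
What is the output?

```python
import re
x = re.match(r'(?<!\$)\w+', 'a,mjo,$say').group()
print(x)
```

a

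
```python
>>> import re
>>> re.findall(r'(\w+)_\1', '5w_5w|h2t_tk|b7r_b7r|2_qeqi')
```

['5w', 't', 'b7r']

A backreference is literal: `\1` must see the identical characters the first group matched.
Scanning left to right: at [0:5] match '5w_5w', group 1 = '5w'; at [8:11] match 't_t', group 1 = 't'; at [13:20] match 'b7r_b7r', group 1 = 'b7r'.
Because there's exactly one group, `findall` drops the full match and keeps group 1 from each hit.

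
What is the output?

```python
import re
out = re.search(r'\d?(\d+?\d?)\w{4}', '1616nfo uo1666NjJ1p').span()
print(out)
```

(0, 7)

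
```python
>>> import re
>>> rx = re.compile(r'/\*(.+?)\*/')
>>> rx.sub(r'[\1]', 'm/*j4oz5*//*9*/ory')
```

Each match is replaced using the text its own group 1 captured.

'm[j4oz5][9]ory'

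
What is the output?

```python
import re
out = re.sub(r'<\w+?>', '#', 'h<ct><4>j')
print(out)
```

h##j

Matches: at [1:5] → '<ct>'; at [5:8] → '<4>'.
`sub` substitutes '#' at each match site.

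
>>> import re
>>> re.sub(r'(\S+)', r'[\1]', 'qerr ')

Pattern: one or more of a non-whitespace character (captured).
The replacement refers to a captured group, so each match is rewritten using its own captured text.

'[qerr] '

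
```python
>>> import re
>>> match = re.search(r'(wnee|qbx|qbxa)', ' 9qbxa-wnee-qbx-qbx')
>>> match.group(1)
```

'qbx'

The match spans [2:5] → 'qbx'.
Captured: group 1 = 'qbx'.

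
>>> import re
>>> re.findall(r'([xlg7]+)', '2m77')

One capturing group, so `findall` returns just the captured substring from the one match — 1 in all.

['77']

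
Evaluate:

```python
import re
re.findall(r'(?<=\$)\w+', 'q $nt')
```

['nt']

The lookaround is zero-width — it requires the adjacent text to match without consuming it, so the asserted text isn't part of the match.
Matches: at [3:5] → 'nt'.
With no groups in the pattern, `findall` gives back each whole match — 1 here.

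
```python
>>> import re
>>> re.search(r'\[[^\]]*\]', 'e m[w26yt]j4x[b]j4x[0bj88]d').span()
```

(3, 10)

Unlike `match`, `search` isn't anchored — it looks for the pattern anywhere in the string.
The match spans [3:10] → '[w26yt]'.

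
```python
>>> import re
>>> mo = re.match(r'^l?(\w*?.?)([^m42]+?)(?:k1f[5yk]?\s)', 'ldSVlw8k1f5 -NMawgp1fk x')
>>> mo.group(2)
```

'SVlw8'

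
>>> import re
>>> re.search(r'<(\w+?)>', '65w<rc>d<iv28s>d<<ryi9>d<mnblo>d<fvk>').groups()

('rc',)

The match spans [3:7] → '<rc>'.
Captured: group 1 = 'rc'.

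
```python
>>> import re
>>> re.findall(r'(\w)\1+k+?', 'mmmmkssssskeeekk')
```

After group 1 captures some text, `\1` only succeeds where that same text appears again.
One capturing group, so `findall` returns just the captured substring from each match — 3 in all.

['m', 's', 'e']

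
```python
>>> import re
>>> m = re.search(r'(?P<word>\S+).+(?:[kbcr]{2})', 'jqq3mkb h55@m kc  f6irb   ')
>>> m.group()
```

The match spans [0:23] → 'jqq3mkb h55@m kc  f6irb'.

'jqq3mkb h55@m kc  f6irb'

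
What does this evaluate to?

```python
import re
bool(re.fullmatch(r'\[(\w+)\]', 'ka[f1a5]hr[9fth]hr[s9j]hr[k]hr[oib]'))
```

False

`fullmatch` succeeds only if the pattern covers the string from start to end.
Here there's no way to consume every character, so the call returns None, and `bool(None)` is False.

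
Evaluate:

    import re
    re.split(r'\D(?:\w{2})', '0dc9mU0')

['0', '', '']

This matches a non-digit; then exactly 2 of a word character (non-capturing group).
Matches to split on: at [1:4] → 'dc9'; at [4:7] → 'mU0'.
The string is cut at each match, leaving 3 pieces.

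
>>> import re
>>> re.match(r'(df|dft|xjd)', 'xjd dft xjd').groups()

('xjd',)

`re.match` only tries the pattern at the start of the string.
The match spans [0:3] → 'xjd'.
Captured: group 1 = 'xjd'.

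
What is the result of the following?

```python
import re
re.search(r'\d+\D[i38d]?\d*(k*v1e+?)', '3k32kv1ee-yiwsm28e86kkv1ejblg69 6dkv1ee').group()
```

'3k32kv1e'

This matches one or more of a digit; then a non-digit, then optionally one of [i38d], then zero or more of a digit; then zero or more of a literal 'k', then the literal 'v1', then one or more of the literal 'e' (lazy) (captured).
With the lazy modifier that quantifier settles for the fewest repetitions that let the rest of the pattern succeed (the atoms after it are unaffected and can still be greedy).
`search` walks the string left to right and returns the first match it finds.
The match spans [0:8] → '3k32kv1e'.
Captured: group 1 = 'kv1e'.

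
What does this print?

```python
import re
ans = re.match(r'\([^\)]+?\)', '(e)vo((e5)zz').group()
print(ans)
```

`re.match` won't scan ahead — the pattern has to work from the very first character.
The match spans [0:3] → '(e)'.

(e)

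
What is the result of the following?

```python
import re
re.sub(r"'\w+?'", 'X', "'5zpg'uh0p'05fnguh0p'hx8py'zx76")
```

Matches: at [0:6] → "'5zpg'"; at [10:21] → "'05fnguh0p'".
Every occurrence is swapped for 'X'.

"Xuh0pXhx8py'zx76"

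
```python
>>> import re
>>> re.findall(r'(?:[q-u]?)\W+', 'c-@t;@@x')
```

Pattern: optionally a character in [q-u] (non-capturing group); then one or more of a non-word character.
Matches: at [1:3] → '-@'; at [3:7] → 't;@@'.
`findall` yields the raw match text (2 of them) because the pattern has no groups.

['-@', 't;@@']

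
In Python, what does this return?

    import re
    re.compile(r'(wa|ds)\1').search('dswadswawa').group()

The backreference `\1` re-matches whatever the first group consumed, character for character.
`search` walks the string left to right and returns the first match it finds.
The match spans [6:10] → 'wawa'.
Captured: group 1 = 'wa'.

'wawa'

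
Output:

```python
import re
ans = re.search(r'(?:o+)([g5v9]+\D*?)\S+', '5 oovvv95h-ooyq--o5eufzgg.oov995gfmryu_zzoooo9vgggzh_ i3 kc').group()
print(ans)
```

oovvv95h-ooyq--o5eufzgg.oov995gfmryu_zzoooo9vgggzh_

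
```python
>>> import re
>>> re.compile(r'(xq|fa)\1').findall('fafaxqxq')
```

['fa', 'xq']

After group 1 captures some text, `\1` only succeeds where that same text appears again.
Scanning left to right: at [0:4] match 'fafa', group 1 = 'fa'; at [4:8] match 'xqxq', group 1 = 'xq'.
With a single group, `findall` returns only what that group captured — 2 items.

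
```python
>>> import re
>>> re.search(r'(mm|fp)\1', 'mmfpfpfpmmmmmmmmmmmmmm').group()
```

`\1` has to match the exact text group 1 already captured.
The match spans [2:6] → 'fpfp'.

'fpfp'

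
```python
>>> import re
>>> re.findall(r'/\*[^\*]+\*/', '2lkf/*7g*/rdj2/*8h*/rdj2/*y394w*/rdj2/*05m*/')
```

['/*7g*/', '/*8h*/', '/*y394w*/', '/*05m*/']

Walking the string: at [4:10] → '/*7g*/'; at [14:20] → '/*8h*/'; at [24:33] → '/*y394w*/'; at [37:44] → '/*05m*/'.
No capturing groups, so `findall` returns the 4 full match strings.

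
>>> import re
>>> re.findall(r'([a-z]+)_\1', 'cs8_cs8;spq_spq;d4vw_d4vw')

['spq']

A backreference is literal: `\1` must see the identical characters the first group matched.
Matches: at [8:15] match 'spq_spq', group 1 = 'spq'.
Because there's exactly one group, `findall` drops the full match and keeps group 1 from the one hit.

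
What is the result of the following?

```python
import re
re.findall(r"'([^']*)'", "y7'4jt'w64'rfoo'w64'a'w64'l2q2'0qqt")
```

Walking the string: at [2:7] match "'4jt'", group 1 = '4jt'; at [10:16] match "'rfoo'", group 1 = 'rfoo'; at [19:22] match "'a'", group 1 = 'a'; at [25:31] match "'l2q2'", group 1 = 'l2q2'.
Because there's exactly one group, `findall` drops the full match and keeps group 1 from each hit.

['4jt', 'rfoo', 'a', 'l2q2']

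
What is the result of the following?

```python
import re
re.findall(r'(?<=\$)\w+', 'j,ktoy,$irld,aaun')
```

Because the assertion is zero-width, the text it checks is not consumed and won't appear in the result.
Matches: at [8:12] → 'irld'.
`findall` yields the raw match text (1 of them) because the pattern has no groups.

['irld']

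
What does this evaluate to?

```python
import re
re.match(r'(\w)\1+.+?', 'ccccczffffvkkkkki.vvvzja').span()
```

(0, 6)

`match` is anchored at position 0; if the pattern doesn't fit there, it returns None.
The match spans [0:6] → 'cccccz'.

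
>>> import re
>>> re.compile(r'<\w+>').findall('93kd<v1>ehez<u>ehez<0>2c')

Walking the string: at [4:8] → '<v1>'; at [12:15] → '<u>'; at [19:22] → '<0>'.
With no groups in the pattern, `findall` gives back each whole match — 3 here.

['<v1>', '<u>', '<0>']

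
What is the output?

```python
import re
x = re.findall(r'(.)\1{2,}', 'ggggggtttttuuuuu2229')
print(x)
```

The backreference `\1` re-matches whatever the first group consumed, character for character.
Walking the string: at [0:6] match 'gggggg', group 1 = 'g'; at [6:11] match 'ttttt', group 1 = 't'; at [11:16] match 'uuuuu', group 1 = 'u'; at [16:19] match '222', group 1 = '2'.
One capturing group, so `findall` returns just the captured substring from each match — 4 in all.

['g', 't', 'u', '2']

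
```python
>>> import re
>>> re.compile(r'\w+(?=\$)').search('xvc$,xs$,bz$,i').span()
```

(0, 3)

Lookahead/lookbehind check context without consuming it, so the matched span excludes the asserted characters.
`re.search` scans for the first position where the pattern succeeds.
The match spans [0:3] → 'xvc'.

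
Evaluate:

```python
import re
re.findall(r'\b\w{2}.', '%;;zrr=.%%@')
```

['zrr']

Pattern: a word boundary (`\b`, zero-width); then exactly 2 of a word character; then any character.
Matches: at [3:6] → 'zrr'.
`findall` yields the raw match text (1 of them) because the pattern has no groups.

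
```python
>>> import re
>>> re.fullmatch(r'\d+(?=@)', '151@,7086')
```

Lookahead/lookbehind check context without consuming it, so the matched span excludes the asserted characters.
`re.fullmatch` is like wrapping the pattern in `^…$` (in single-line mode).
Here there's no way to consume every character, so the call returns None.

None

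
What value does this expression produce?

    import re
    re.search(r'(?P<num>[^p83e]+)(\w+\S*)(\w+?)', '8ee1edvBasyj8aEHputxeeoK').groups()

The match spans [3:24] → '1edvBasyj8aEHputxeeoK'.
Captured: group 1 = '1', group 2 = 'edvBasyj8aEHputxeeo', group 3 = 'K'.

('1', 'edvBasyj8aEHputxeeo', 'K')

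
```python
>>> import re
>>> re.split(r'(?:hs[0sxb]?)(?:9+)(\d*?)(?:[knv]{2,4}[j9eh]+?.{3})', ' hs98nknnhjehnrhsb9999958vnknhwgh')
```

[' ', '8', 'nr', '58', '']

With the lazy modifier that quantifier settles for the fewest repetitions that let the rest of the pattern succeed (the atoms after it are unaffected and can still be greedy).
With a capturing group present, the delimiter's captured portion is kept in the result list.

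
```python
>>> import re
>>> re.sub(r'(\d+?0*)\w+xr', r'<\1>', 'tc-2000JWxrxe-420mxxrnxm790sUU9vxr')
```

'tc-<2000>xe-<4>'

Pattern: one or more of a digit (lazy), then zero or more of the literal '0' (captured); then one or more of a word character, then the literal 'xr'.
Matches: at [3:11] → '2000JWxr'; at [14:34] → '420mxxrnxm790sUU9vxr'.
`\1` in the replacement pulls in group 1's text for each match.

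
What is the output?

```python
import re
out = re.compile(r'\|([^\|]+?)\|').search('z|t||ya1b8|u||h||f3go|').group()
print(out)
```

The match spans [1:4] → '|t|'.

|t|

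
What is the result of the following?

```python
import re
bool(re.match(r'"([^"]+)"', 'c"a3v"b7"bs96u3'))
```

False

`match` is anchored at position 0; if the pattern doesn't fit there, it returns None.
Here the pattern fails at index 0, so the call returns None, and `bool(None)` is False.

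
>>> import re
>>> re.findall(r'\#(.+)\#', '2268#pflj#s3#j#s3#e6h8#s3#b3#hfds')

Matches: at [4:29] match '#pflj#s3#j#s3#e6h8#s3#b3#', group 1 = 'pflj#s3#j#s3#e6h8#s3#b3'.
Because there's exactly one group, `findall` drops the full match and keeps group 1 from the one hit.

['pflj#s3#j#s3#e6h8#s3#b3']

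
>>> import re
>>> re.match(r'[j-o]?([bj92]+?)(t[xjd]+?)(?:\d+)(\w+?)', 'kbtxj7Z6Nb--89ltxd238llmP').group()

`re.match` only tries the pattern at the start of the string.
The match spans [0:7] → 'kbtxj7Z'.

'kbtxj7Z'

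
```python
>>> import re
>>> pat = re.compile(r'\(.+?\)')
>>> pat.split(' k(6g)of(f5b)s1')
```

The string is cut at each match, leaving 3 pieces.

[' k', 'of', 's1']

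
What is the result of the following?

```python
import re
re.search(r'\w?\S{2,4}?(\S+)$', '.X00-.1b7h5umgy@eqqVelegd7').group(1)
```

'00-.1b7h5umgy@eqqVelegd7'

The match spans [0:26] → '.X00-.1b7h5umgy@eqqVelegd7'.
Captured: group 1 = '00-.1b7h5umgy@eqqVelegd7'.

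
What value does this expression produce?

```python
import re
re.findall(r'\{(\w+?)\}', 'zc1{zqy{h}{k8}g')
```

`findall` collects group 1 from each match (2 total).

['h', 'k8']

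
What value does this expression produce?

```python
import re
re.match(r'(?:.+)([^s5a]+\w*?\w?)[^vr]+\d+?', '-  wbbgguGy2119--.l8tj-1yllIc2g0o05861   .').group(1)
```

'8'

Pattern: one or more of any character (non-capturing group); then one or more of any character except [s5a], then zero or more of a word character (lazy), then optionally a word character (captured); then one or more of any character except [vr], then one or more of a digit (lazy).
`re.match` won't scan ahead — the pattern has to work from the very first character.
The match spans [0:38] → '-  wbbgguGy2119--.l8tj-1yllIc2g0o05861'.
Captured: group 1 = '8'.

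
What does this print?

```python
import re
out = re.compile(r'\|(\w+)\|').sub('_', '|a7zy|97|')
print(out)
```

Matches: at [0:6] → '|a7zy|'.
Every occurrence is swapped for '_'.

_97|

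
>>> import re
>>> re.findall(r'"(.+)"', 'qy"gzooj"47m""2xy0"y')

['gzooj"47m""2xy0']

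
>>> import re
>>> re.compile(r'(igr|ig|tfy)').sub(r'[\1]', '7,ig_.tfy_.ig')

'7,[ig]_.[tfy]_.[ig]'

Each match is replaced using the text its own group 1 captured.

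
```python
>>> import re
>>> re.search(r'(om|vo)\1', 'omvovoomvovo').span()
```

(2, 6)

`\1` has to match the exact text group 1 already captured.
The match spans [2:6] → 'vovo'.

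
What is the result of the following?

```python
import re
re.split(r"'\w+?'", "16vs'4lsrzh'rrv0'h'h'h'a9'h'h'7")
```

Matches to split on: at [4:12] → "'4lsrzh'"; at [16:19] → "'h'"; at [20:23] → "'h'"; at [25:28] → "'h'".
`split` removes every match and returns the 5 fragments in between.

['16vs', 'rrv0', 'h', 'a9', "h'7"]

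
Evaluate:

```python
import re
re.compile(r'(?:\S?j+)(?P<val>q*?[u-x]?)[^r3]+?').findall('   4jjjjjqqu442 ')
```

['']

Pattern: optionally a non-whitespace character, then one or more of the literal 'j' (non-capturing group); then zero or more of a literal 'q' (lazy), then optionally a character in [u-x] (captured as 'val'); then one or more of any character except [r3] (lazy).
Lazy quantifiers expand one character at a time until the remainder of the pattern can match.
Scanning left to right: at [3:10] match '4jjjjjq', group 1 = ''.
With a single group, `findall` returns only what that group captured — 1 item.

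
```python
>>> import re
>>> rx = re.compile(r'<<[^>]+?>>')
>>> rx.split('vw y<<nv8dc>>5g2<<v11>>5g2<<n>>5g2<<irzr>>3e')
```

['vw y', '5g2', '5g2', '5g2', '3e']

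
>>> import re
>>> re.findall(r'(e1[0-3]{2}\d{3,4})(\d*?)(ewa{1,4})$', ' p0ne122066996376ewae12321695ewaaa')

[('e1232169', '5', 'ewaaa')]

Pattern: the literal 'e1', then exactly 2 of a character in [0-3], then 3 to 4 of a digit (captured); then zero or more of a digit (lazy) (captured); then the literal 'ew', then 1 to 4 of a literal 'a' (captured); then anchored at the end.
Matches: at [20:34] match 'e12321695ewaaa', groups = ('e1232169', '5', 'ewaaa').
3 groups means the one result is a tuple of 3 captured strings — 1 here.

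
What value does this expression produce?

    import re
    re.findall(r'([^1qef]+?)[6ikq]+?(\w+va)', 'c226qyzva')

[('c22', 'qyzva')]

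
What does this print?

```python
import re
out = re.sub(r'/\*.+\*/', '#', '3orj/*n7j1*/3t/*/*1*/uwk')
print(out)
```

3orj#uwk

Each match is replaced by '#'.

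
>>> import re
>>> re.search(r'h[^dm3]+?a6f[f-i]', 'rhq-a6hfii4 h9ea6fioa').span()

(1, 19)

Pattern: a literal 'h', then one or more of any character except [dm3] (lazy); then the literal 'a6f', then a character in [f-i].
`re.search` tries every starting position until one works.
The match spans [1:19] → 'hq-a6hfii4 h9ea6fi'.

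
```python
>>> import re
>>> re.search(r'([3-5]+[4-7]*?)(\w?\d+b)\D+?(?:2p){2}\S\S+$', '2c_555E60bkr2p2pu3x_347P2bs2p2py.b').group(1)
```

'555'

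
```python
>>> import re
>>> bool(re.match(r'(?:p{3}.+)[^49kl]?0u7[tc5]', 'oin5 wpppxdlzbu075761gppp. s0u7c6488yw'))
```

False

`re.match` won't scan ahead — the pattern has to work from the very first character.
Here the string doesn't start with a match, so the call returns None, and `bool(None)` is False.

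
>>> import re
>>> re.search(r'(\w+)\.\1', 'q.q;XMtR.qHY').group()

'q.q'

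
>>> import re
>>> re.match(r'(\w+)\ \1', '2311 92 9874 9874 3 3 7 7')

`\1` has to match the exact text group 1 already captured.
`re.match` only tries the pattern at the start of the string.
Here the pattern fails at index 0, so the call returns None.

None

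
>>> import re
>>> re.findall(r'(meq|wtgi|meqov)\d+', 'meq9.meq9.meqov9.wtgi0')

['meq', 'meq', 'meqov', 'wtgi']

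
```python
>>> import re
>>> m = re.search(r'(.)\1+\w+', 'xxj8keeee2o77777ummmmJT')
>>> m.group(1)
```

The match spans [0:23] → 'xxj8keeee2o77777ummmmJT'.
Captured: group 1 = 'x'.

'x'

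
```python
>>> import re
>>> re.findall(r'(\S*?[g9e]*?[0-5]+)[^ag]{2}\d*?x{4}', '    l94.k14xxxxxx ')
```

['l94']

The pattern matches zero or more of a non-whitespace character (lazy), then zero or more of one of [g9e] (lazy), then one or more of a character in [0-5] (captured); then exactly 2 of any character except [ag], then zero or more of a digit (lazy), then exactly 4 of a literal 'x'.
Walking the string: at [4:15] match 'l94.k14xxxx', group 1 = 'l94'.
`findall` collects group 1 from the one match (1 total).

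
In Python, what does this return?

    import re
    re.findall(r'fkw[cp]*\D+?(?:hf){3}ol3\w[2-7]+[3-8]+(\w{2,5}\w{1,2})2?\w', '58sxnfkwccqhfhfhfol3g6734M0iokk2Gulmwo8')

`findall` collects group 1 from the one match (1 total).

['M0iokk2']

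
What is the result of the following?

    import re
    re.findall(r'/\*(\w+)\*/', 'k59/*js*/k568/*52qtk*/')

['js', '52qtk']

Scanning left to right: at [3:9] match '/*js*/', group 1 = 'js'; at [13:22] match '/*52qtk*/', group 1 = '52qtk'.
One capturing group, so `findall` returns just the captured substring from each match — 2 in all.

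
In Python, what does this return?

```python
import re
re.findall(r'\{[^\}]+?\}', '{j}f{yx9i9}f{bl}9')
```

With no groups in the pattern, `findall` gives back each whole match — 3 here.

['{j}', '{yx9i9}', '{bl}']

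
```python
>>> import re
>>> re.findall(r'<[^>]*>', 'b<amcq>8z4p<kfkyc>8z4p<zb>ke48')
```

['<amcq>', '<kfkyc>', '<zb>']

Scanning left to right: at [1:7] → '<amcq>'; at [11:18] → '<kfkyc>'; at [22:26] → '<zb>'.
`findall` yields the raw match text (3 of them) because the pattern has no groups.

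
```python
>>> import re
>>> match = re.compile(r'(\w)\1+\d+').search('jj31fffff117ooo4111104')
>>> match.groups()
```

('j',)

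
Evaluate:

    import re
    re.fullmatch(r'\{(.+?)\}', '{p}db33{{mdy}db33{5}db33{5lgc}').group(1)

'p}db33{{mdy}db33{5}db33{5lgc'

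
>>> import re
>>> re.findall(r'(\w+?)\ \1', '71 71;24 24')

`\1` is not a pattern — it's the concrete string captured by group 1, re-applied verbatim.
Matches: at [0:5] match '71 71', group 1 = '71'; at [6:11] match '24 24', group 1 = '24'.
Because there's exactly one group, `findall` drops the full match and keeps group 1 from each hit.

['71', '24']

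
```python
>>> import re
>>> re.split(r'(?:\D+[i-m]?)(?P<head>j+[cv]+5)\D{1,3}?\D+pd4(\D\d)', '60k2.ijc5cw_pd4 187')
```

['60k2', 'jc5', ' 1', '87']

The pattern matches one or more of a non-digit, then optionally a character in [i-m] (non-capturing group); then one or more of a literal 'j', then one or more of one of [cv], then a literal '5' (captured as 'head'); then 1 to 3 of a non-digit (lazy), then one or more of a non-digit, then the literal 'pd4'; then a non-digit, then a digit (captured).
Because the pattern has a capturing group, `split` also inserts each captured text between the pieces.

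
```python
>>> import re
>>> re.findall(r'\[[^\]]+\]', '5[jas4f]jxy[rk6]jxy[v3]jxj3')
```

['[jas4f]', '[rk6]', '[v3]']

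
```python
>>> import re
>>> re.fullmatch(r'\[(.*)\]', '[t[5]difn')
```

None

`re.fullmatch` requires the pattern to consume the entire string.
Here the string isn't matched end-to-end, so the call returns None.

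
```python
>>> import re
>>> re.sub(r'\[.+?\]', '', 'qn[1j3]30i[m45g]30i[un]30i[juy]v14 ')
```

Because the quantifier is non-greedy, it stops expanding at the earliest point where the rest of the pattern can succeed.
`sub` substitutes '' at each match site.

'qn30i30i30iv14 '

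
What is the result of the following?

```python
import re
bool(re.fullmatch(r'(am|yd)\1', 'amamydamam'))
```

The backreference `\1` re-matches whatever the first group consumed, character for character.
For `fullmatch`, every character of the input must be accounted for by the pattern.
Here the pattern can't cover the whole string, so the call returns None, and `bool(None)` is False.

False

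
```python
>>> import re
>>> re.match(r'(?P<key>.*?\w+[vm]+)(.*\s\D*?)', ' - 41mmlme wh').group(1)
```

The match spans [0:11] → ' - 41mmlme '.
Captured: group 1 = ' - 41mmlm', group 2 = 'e '.

' - 41mmlm'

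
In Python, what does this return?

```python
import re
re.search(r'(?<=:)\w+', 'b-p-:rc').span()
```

Lookahead/lookbehind check context without consuming it, so the matched span excludes the asserted characters.
The match spans [5:7] → 'rc'.

(5, 7)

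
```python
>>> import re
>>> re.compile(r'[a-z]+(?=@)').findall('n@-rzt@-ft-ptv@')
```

The positive lookaround only admits positions where the adjacent text matches; those characters stay outside the span.
With no groups in the pattern, `findall` gives back each whole match — 3 here.

['n', 'rzt', 'ptv']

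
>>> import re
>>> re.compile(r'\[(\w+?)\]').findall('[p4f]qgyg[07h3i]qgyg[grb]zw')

Walking the string: at [0:5] match '[p4f]', group 1 = 'p4f'; at [9:16] match '[07h3i]', group 1 = '07h3i'; at [20:25] match '[grb]', group 1 = 'grb'.
One capturing group, so `findall` returns just the captured substring from each match — 3 in all.

['p4f', '07h3i', 'grb']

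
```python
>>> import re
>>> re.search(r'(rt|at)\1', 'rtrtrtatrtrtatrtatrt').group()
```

'rtrt'

After group 1 captures some text, `\1` only succeeds where that same text appears again.
The match spans [0:4] → 'rtrt'.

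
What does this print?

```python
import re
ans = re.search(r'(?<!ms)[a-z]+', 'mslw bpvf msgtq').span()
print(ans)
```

(0, 4)

Because the assertion is negative and zero-width, positions next to the forbidden text are skipped.
`search` walks the string left to right and returns the first match it finds.
The match spans [0:4] → 'mslw'.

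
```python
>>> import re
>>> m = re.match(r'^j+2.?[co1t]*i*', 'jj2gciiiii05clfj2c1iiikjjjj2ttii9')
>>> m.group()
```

With `match`, the pattern is implicitly anchored at the beginning.
The match spans [0:10] → 'jj2gciiiii'.

'jj2gciiiii'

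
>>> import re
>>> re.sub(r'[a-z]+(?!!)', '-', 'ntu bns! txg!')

The negative lookaround is zero-width — it rules out positions where the adjacent text would match, without consuming anything.
Every occurrence is swapped for '-'.

'- -s! -g!'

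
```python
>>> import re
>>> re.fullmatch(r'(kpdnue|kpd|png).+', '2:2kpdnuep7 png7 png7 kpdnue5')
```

None

`re.fullmatch` is like wrapping the pattern in `^…$` (in single-line mode).
Here there's no way to consume every character, so the call returns None.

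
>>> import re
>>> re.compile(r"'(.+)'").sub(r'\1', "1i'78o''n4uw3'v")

Each match is replaced using the text its own group 1 captured.

"1i78o''n4uw3v"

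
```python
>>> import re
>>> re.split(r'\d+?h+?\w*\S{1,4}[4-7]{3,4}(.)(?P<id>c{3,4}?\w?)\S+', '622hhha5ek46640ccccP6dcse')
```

['', '0', 'cccc', '']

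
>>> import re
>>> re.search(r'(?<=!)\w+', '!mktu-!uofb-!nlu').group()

The positive lookaround only admits positions where the adjacent text matches; those characters stay outside the span.
`re.search` tries every starting position until one works.
The match spans [1:5] → 'mktu'.

'mktu'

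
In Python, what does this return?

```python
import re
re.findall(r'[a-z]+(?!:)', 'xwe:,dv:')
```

`(?!…)`/`(?<!…)` only lets a position through if the neighbouring text does NOT match; no characters are consumed.
Scanning left to right: at [0:2] → 'xw'; at [5:6] → 'd'.
No capturing groups, so `findall` returns the 2 full match strings.

['xw', 'd']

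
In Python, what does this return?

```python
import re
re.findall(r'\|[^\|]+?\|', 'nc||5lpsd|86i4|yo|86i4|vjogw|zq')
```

['|5lpsd|', '|yo|', '|vjogw|']

Since nothing is captured, `findall` lists the 3 matched substrings directly.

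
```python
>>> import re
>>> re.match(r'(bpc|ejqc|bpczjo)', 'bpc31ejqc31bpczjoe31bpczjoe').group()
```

'bpc'

`re.match` only tries the pattern at the start of the string.
The match spans [0:3] → 'bpc'.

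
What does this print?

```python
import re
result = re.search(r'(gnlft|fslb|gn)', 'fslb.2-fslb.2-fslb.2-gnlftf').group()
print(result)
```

`re.search` tries every starting position until one works.
The match spans [0:4] → 'fslb'.
Captured: group 1 = 'fslb'.

fslb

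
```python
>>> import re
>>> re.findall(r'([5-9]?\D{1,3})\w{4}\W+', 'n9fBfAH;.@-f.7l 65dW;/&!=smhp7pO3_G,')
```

['9f', '7l ', '7p']

The pattern matches optionally a character in [5-9], then 1 to 3 of a non-digit (captured); then exactly 4 of a word character; then one or more of a non-word character.
Walking the string: at [1:11] match '9fBfAH;.@-', group 1 = '9f'; at [13:25] match '7l 65dW;/&!=', group 1 = '7l '; at [29:36] match '7pO3_G,', group 1 = '7p'.
`findall` collects group 1 from each match (3 total).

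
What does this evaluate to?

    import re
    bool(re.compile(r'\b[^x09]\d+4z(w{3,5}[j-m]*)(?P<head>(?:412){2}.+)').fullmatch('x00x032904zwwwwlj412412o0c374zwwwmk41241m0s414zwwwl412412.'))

False

Pattern: a word boundary (`\b`, zero-width); then any character except [x09], then one or more of a digit, then the literal '4z'; then 3 to 5 of a literal 'w', then zero or more of a character in [j-m] (captured); then the literal '412' repeated 2 times, then one or more of any character (captured as 'head').
`re.fullmatch` is like wrapping the pattern in `^…$` (in single-line mode).
Here the string isn't matched end-to-end, so the call returns None, and `bool(None)` is False.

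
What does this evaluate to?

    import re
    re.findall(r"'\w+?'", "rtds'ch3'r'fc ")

["'ch3'"]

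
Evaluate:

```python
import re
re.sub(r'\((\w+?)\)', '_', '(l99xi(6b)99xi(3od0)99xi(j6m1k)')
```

'(l99xi_99xi_99xi_'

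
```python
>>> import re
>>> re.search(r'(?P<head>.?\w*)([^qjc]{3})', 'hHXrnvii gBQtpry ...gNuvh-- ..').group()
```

'hHXrnvii gB'

The match spans [0:11] → 'hHXrnvii gB'.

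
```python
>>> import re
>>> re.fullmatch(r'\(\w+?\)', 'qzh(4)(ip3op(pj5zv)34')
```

None

`re.fullmatch` is like wrapping the pattern in `^…$` (in single-line mode).
Here the pattern can't cover the whole string, so the call returns None.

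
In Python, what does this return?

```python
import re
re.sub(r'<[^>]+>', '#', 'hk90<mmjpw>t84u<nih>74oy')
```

'hk90#t84u#74oy'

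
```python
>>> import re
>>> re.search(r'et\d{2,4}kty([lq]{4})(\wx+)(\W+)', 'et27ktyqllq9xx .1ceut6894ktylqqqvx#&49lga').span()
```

The pattern matches the literal 'et', then 2 to 4 of a digit, then the literal 'kty'; then exactly 4 of one of [lq] (captured); then a word character, then one or more of the literal 'x' (captured); then one or more of a non-word character (captured).
The match spans [0:16] → 'et27ktyqllq9xx .'.

(0, 16)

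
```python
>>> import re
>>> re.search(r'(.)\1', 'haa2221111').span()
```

After group 1 captures some text, `\1` only succeeds where that same text appears again.
`search` walks the string left to right and returns the first match it finds.
The match spans [1:3] → 'aa'.
Captured: group 1 = 'a'.

(1, 3)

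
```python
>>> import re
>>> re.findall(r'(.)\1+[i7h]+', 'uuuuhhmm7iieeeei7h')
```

After group 1 captures some text, `\1` only succeeds where that same text appears again.
Scanning left to right: at [0:6] match 'uuuuhh', group 1 = 'u'; at [6:11] match 'mm7ii', group 1 = 'm'; at [11:18] match 'eeeei7h', group 1 = 'e'.
With a single group, `findall` returns only what that group captured — 3 items.

['u', 'm', 'e']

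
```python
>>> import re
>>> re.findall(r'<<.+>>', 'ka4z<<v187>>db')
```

['<<v187>>']

Walking the string: at [4:12] → '<<v187>>'.
`findall` yields the raw match text (1 of them) because the pattern has no groups.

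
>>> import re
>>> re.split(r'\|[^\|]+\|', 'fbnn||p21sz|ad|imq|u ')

['fbnn|', 'ad', 'u ']

Matches to split on: at [5:12] → '|p21sz|'; at [14:19] → '|imq|'.
Each match becomes a cut point; 3 segments remain.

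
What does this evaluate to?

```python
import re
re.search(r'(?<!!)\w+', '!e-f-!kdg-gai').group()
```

Because the assertion is negative and zero-width, positions next to the forbidden text are skipped.
`re.search` scans for the first position where the pattern succeeds.
The match spans [3:4] → 'f'.

'f'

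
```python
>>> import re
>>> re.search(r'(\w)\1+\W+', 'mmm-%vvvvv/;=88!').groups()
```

('m',)

The match spans [0:5] → 'mmm-%'.
Captured: group 1 = 'm'.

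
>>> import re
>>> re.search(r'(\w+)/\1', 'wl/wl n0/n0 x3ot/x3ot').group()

`\1` is not a pattern — it's the concrete string captured by group 1, re-applied verbatim.
`re.search` scans for the first position where the pattern succeeds.
The match spans [0:5] → 'wl/wl'.
Captured: group 1 = 'wl'.

'wl/wl'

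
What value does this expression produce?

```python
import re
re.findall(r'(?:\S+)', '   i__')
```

No capturing groups, so `findall` returns the 1 full match string.

['i__']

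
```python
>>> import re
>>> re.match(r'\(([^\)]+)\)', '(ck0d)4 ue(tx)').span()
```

With `match`, the pattern is implicitly anchored at the beginning.
The match spans [0:6] → '(ck0d)'.

(0, 6)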